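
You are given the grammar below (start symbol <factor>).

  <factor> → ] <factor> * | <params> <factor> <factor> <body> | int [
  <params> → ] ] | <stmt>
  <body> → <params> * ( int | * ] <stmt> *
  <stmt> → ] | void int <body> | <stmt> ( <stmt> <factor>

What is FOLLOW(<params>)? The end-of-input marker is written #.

{ *, ], int, void }

In <factor> → <params> <factor> <factor> <body>: add FIRST(<factor> <factor> <body>) = { ], int, void }.
In <body> → <params> * ( int: add FIRST(* ( int) = { * }.
Union: FOLLOW(<params>) = { *, ], int, void }.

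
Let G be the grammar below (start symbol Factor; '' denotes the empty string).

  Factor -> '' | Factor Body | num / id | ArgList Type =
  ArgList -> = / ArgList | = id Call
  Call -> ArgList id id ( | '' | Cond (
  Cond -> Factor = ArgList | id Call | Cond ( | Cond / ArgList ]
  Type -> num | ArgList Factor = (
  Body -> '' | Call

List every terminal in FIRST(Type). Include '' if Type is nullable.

{ =, num }

Type -> num contributes {num}.
From Type -> ArgList Factor = (: add FIRST(ArgList) = { = }.
Union: FIRST(Type) = { =, num }.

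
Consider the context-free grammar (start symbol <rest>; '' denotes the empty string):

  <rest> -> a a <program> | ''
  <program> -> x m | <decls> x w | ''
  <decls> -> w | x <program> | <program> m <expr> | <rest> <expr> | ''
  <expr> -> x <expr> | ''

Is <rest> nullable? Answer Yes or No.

Yes

<rest> has an ''-production, so <rest> ⇒ ''.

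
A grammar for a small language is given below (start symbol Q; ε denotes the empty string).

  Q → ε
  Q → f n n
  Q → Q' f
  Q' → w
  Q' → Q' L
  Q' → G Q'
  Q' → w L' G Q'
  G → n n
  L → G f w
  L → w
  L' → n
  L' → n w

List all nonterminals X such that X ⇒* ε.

{ Q }

Directly nullable (have an ε-production): Q.
No other nonterminal has a production whose RHS symbols are all nullable.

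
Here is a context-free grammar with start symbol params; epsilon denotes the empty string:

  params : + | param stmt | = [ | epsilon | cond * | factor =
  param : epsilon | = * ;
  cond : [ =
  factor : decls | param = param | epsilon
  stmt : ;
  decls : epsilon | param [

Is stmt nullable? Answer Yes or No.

Nullable nonterminals: decls, factor, param, params.
No production of stmt has an RHS whose symbols are all nullable, so stmt is not nullable.

No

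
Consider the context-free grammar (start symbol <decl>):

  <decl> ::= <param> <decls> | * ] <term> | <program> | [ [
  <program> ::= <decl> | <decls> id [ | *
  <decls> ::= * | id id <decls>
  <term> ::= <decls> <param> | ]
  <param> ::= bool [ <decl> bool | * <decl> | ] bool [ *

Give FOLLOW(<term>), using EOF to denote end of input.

In <decl> ::= * ] <term>: <term> is at the end, add FOLLOW(<decl>) = { EOF, *, bool, id }.
Union: FOLLOW(<term>) = { EOF, *, bool, id }.

{ EOF, *, bool, id }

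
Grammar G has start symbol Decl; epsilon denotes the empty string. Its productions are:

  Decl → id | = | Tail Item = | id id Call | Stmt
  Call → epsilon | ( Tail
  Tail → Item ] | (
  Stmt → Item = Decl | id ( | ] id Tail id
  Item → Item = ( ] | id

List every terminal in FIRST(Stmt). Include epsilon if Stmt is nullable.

From Stmt → Item = Decl: add FIRST(Item) = { id }.
Stmt → id ( contributes {id}.
Stmt → ] id Tail id contributes {]}.
Union: FIRST(Stmt) = { ], id }.

{ ], id }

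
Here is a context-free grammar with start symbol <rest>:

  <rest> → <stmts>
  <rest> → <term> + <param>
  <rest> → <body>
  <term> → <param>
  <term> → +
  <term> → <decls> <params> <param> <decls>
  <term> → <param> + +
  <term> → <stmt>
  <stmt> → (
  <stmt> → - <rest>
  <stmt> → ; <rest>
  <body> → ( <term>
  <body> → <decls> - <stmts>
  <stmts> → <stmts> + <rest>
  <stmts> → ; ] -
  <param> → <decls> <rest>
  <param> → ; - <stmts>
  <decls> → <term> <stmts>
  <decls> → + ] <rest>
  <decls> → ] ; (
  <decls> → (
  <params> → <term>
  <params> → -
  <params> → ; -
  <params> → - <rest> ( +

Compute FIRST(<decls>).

From <decls> → <term> <stmts>: add FIRST(<term>) = { (, +, -, ;, ] }.
<decls> → + ] <rest> contributes {+}.
<decls> → ] ; ( contributes {]}.
<decls> → ( contributes {(}.
Union: FIRST(<decls>) = { (, +, -, ;, ] }.

{ (, +, -, ;, ] }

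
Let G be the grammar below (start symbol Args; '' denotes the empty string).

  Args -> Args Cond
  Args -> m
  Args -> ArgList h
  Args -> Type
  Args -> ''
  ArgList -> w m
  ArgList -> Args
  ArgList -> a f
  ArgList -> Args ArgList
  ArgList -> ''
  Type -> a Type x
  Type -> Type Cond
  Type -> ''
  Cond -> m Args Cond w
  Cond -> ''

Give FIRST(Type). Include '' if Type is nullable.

{ a, m, '' }

Type -> a Type x contributes {a}.
From Type -> Type Cond: Type, Cond nullable, take FIRST(Type) ∪ FIRST(Cond) = { a, m }; also '' since the whole RHS is nullable.
Type -> '' contributes ''.
Union: FIRST(Type) = { a, m, '' }.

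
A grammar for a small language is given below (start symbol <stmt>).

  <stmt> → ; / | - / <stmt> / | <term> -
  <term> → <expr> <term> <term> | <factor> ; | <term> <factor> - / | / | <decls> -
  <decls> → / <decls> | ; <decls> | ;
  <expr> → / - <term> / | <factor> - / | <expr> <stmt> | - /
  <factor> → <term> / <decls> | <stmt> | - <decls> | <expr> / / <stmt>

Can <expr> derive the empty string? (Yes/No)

No

No nonterminal in this grammar is nullable.
No production of <expr> has an RHS whose symbols are all nullable, so <expr> is not nullable.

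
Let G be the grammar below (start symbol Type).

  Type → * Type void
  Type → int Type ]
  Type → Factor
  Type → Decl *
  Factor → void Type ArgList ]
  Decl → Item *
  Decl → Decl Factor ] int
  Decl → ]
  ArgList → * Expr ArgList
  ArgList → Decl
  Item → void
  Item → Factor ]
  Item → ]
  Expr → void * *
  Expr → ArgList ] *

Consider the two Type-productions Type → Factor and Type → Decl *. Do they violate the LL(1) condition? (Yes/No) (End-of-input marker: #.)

FIRST(Factor) = { void } and FIRST(Decl *) = { ], void }.
Both contain void, so the two alternatives are not disjoint — LL(1) conflict.

Yes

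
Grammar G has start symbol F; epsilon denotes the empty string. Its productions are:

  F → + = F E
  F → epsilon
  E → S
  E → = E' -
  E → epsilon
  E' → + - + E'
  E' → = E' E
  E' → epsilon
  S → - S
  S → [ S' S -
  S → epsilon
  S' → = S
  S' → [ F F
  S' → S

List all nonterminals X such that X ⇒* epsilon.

{ E, E', F, S, S' }

Directly nullable (have an epsilon-production): F, E, E', S.
S' → S with every symbol nullable, so S' is nullable.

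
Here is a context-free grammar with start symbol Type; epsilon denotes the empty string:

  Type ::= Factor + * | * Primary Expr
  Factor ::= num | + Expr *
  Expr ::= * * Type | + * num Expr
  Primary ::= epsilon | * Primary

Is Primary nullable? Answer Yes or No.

Yes

Primary has an epsilon-production, so Primary ⇒ epsilon.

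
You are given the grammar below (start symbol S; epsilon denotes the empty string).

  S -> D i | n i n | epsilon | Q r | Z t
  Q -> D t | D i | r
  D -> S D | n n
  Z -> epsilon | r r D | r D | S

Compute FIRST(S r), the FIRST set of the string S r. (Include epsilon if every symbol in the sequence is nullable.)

Add FIRST(S)\{epsilon} = { n, r, t }; S is nullable, continue.
r is a terminal; add {r} and stop.

{ n, r, t }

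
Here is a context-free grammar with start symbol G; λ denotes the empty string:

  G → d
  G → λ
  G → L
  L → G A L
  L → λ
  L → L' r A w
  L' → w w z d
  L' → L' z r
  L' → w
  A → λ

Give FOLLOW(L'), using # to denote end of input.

{ r, z }

In L → L' r A w: add FIRST(r A w) = { r }.
In L' → L' z r: add FIRST(z r) = { z }.
Union: FOLLOW(L') = { r, z }.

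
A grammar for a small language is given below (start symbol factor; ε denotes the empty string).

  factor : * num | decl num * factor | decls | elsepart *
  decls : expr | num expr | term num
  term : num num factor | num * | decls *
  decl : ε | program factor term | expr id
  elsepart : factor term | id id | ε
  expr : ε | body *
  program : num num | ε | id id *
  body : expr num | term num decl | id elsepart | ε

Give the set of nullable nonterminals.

{ body, decl, decls, elsepart, expr, factor, program }

Directly nullable (have an ε-production): decl, elsepart, expr, program, body.
decls : expr with every symbol nullable, so decls is nullable.
factor : decls with every symbol nullable, so factor is nullable.
No other nonterminal has a production whose RHS symbols are all nullable.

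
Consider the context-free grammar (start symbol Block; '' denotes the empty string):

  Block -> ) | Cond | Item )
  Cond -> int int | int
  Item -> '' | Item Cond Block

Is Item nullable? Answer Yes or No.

Yes

Item has an ''-production, so Item ⇒ ''.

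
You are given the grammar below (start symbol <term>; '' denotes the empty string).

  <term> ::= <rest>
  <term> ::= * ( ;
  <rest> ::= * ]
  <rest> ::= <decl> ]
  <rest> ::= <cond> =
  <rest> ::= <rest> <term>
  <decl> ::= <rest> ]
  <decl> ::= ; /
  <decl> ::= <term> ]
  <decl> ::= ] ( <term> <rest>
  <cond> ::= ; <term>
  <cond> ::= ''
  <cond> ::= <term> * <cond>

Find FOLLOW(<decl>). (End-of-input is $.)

{ ] }

In <rest> ::= <decl> ]: add FIRST(]) = { ] }.
Union: FOLLOW(<decl>) = { ] }.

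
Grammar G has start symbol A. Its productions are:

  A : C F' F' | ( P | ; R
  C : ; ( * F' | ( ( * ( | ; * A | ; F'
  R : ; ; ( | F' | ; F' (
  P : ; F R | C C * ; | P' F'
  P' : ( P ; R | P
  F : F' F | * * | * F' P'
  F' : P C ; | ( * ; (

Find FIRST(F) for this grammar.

From F : F' F: add FIRST(F') = { (, ; }.
F : * * contributes {*}.
F : * F' P' contributes {*}.
Union: FIRST(F) = { (, *, ; }.

{ (, *, ; }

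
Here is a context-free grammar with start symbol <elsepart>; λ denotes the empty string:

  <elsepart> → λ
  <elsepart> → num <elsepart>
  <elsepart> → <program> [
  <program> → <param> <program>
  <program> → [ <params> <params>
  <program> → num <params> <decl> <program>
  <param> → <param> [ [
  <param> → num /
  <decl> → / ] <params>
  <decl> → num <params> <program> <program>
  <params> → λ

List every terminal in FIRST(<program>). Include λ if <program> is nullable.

From <program> → <param> <program>: add FIRST(<param>) = { num }.
<program> → [ <params> <params> contributes {[}.
<program> → num <params> <decl> <program> contributes {num}.
Union: FIRST(<program>) = { [, num }.

{ [, num }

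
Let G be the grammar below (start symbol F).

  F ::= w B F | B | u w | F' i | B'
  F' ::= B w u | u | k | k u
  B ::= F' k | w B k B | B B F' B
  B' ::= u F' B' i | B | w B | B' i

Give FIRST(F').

From F' ::= B w u: add FIRST(B) = { k, u, w }.
F' ::= u contributes {u}.
F' ::= k contributes {k}.
F' ::= k u contributes {k}.
Union: FIRST(F') = { k, u, w }.

{ k, u, w }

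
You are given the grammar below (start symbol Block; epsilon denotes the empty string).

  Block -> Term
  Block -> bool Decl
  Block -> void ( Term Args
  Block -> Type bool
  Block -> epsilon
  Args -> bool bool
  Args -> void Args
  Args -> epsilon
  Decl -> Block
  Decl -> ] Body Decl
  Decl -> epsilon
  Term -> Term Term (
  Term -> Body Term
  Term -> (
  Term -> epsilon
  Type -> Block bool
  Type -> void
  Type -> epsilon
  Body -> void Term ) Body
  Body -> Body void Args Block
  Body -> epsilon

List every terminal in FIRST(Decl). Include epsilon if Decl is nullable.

{ (, ], bool, void, epsilon }

From Decl -> Block: add FIRST(Block) = { (, bool, void, epsilon } (including epsilon since Block is nullable).
Decl -> ] Body Decl contributes {]}.
Decl -> epsilon contributes epsilon.
Union: FIRST(Decl) = { (, ], bool, void, epsilon }.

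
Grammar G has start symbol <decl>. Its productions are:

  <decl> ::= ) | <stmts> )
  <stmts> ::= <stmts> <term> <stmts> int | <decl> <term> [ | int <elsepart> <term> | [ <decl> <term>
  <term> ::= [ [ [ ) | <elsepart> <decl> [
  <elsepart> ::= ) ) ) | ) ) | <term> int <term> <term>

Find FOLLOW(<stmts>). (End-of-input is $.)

In <decl> ::= <stmts> ): add FIRST()) = { ) }.
In <stmts> ::= <stmts> <term> <stmts> int: add FIRST(<term> <stmts> int) = { ), [ }.
In <stmts> ::= <stmts> <term> <stmts> int: add FIRST(int) = { int }.
Union: FOLLOW(<stmts>) = { ), [, int }.

{ ), [, int }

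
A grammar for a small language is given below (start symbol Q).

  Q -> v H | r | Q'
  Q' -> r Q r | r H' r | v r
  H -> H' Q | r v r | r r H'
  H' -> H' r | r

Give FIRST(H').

{ r }

From H' -> H' r: add FIRST(H') = { r }.
H' -> r contributes {r}.
Union: FIRST(H') = { r }.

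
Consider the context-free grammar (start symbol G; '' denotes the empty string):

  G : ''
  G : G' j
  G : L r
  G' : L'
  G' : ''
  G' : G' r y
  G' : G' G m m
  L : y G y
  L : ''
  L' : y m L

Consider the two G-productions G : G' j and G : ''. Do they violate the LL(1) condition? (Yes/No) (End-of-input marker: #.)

FIRST(G' j) = { j, m, r, y } and FIRST('') = { '' }.
The second alternative is nullable and FOLLOW(G) = { #, m, y } shares m with FIRST of the first — conflict.

Yes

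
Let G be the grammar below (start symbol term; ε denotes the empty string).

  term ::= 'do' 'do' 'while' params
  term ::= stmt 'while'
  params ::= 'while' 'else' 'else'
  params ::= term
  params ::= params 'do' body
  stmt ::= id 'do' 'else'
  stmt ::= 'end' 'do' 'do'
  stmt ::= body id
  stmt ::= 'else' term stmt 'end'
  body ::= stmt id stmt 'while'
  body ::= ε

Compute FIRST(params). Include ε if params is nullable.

params ::= 'while' 'else' 'else' contributes {'while'}.
From params ::= term: add FIRST(term) = { 'do', 'else', 'end', id }.
From params ::= params 'do' body: add FIRST(params) = { 'do', 'else', 'end', 'while', id }.
Union: FIRST(params) = { 'do', 'else', 'end', 'while', id }.

{ 'do', 'else', 'end', 'while', id }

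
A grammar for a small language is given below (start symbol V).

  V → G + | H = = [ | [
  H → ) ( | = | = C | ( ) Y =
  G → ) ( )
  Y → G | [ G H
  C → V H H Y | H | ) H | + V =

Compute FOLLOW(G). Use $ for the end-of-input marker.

In V → G +: add FIRST(+) = { + }.
In Y → G: G is at the end, add FOLLOW(Y) = { (, ), =, [ }.
In Y → [ G H: add FIRST(H) = { (, ), = }.
Union: FOLLOW(G) = { (, ), +, =, [ }.

{ (, ), +, =, [ }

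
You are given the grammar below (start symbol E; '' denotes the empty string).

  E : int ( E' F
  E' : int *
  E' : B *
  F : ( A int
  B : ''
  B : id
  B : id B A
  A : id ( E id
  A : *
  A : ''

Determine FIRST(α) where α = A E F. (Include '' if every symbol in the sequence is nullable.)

{ *, id, int }

Add FIRST(A)\{''} = { *, id }; A is nullable, continue.
Add FIRST(E) = { int }; E is not nullable, stop.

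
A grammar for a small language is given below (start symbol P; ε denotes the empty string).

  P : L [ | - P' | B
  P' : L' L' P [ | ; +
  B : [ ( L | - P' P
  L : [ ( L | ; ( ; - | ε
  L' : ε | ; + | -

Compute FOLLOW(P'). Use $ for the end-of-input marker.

{ $, -, ;, [ }

In P : - P': P' is at the end, add FOLLOW(P) = { $, [ }.
In B : - P' P: add FIRST(P) = { -, ;, [ }.
Union: FOLLOW(P') = { $, -, ;, [ }.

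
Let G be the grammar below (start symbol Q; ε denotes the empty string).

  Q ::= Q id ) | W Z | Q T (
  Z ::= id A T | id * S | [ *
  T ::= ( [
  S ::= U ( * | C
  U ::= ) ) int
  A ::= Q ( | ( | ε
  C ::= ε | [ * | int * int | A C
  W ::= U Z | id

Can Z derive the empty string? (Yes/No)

No

Nullable nonterminals: A, C, S.
No production of Z has an RHS whose symbols are all nullable, so Z is not nullable.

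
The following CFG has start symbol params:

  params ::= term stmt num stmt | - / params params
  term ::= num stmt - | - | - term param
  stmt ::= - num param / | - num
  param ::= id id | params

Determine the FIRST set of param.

param ::= id id contributes {id}.
From param ::= params: add FIRST(params) = { -, num }.
Union: FIRST(param) = { -, id, num }.

{ -, id, num }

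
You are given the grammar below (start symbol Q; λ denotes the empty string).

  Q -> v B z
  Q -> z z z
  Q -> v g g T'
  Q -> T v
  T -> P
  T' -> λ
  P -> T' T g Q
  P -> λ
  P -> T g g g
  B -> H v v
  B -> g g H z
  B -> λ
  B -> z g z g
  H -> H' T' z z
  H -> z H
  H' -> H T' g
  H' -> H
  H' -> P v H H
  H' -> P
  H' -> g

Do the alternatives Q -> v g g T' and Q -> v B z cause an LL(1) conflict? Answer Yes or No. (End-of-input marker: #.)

FIRST(v g g T') = { v } and FIRST(v B z) = { v }.
Both contain v, so the two alternatives are not disjoint — LL(1) conflict.

Yes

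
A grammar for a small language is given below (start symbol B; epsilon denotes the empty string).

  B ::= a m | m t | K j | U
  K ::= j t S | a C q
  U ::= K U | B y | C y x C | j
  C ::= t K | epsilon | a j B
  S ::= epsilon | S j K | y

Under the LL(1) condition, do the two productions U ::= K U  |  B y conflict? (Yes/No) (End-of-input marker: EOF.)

Yes

FIRST(K U) = { a, j } and FIRST(B y) = { a, j, m, t, y }.
Both contain a, so the two alternatives are not disjoint — LL(1) conflict.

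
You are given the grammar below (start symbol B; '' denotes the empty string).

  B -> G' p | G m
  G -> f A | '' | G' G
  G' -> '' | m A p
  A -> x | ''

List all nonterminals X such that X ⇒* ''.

Directly nullable (have an ''-production): G, G', A.
No other nonterminal has a production whose RHS symbols are all nullable.

{ A, G, G' }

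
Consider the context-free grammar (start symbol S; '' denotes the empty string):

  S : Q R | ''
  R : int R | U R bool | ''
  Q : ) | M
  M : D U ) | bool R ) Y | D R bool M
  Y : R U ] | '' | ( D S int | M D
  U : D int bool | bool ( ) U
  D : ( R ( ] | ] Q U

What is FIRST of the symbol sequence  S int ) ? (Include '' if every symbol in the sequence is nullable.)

Add FIRST(S)\{''} = { (, ), ], bool }; S is nullable, continue.
int is a terminal; add {int} and stop.

{ (, ), ], bool, int }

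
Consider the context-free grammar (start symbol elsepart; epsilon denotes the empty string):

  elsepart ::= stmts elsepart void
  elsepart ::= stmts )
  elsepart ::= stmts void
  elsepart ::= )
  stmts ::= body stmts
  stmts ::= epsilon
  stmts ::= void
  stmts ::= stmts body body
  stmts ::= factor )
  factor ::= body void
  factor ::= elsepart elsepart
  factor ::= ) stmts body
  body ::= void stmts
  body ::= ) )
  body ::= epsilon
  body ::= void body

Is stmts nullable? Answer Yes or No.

stmts has an epsilon-production, so stmts ⇒ epsilon.

Yes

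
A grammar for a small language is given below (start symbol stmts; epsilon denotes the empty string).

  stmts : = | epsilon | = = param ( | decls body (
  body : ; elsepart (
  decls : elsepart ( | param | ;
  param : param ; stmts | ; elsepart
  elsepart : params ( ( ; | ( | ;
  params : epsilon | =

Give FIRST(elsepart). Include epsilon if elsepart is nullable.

From elsepart : params ( ( ;: params nullable, take FIRST(params) ∪ {(} = { (, = }.
elsepart : ( contributes {(}.
elsepart : ; contributes {;}.
Union: FIRST(elsepart) = { (, ;, = }.

{ (, ;, = }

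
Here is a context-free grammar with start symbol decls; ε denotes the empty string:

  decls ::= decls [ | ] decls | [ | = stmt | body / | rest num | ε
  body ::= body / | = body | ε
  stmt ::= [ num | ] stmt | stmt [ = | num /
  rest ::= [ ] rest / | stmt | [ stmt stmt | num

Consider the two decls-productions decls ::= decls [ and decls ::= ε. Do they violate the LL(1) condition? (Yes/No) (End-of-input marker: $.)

Yes

FIRST(decls [) = { /, =, [, ], num } and FIRST(ε) = { ε }.
The second alternative is nullable and FOLLOW(decls) = { $, [ } shares [ with FIRST of the first — conflict.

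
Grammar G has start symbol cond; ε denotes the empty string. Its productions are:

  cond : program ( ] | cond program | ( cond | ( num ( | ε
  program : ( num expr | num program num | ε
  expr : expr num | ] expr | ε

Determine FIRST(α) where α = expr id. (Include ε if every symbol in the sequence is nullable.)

{ ], id, num }

Add FIRST(expr)\{ε} = { ], num }; expr is nullable, continue.
id is a terminal; add {id} and stop.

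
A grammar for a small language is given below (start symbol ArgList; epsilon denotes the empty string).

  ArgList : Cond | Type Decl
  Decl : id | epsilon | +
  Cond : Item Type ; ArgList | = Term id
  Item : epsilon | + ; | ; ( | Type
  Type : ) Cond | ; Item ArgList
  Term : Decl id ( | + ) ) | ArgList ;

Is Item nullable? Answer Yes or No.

Yes

Item has an epsilon-production, so Item ⇒ epsilon.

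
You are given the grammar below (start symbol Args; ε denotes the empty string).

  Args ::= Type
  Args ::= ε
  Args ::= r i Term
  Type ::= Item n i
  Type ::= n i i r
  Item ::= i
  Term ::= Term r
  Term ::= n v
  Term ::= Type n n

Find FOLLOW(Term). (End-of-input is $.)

In Args ::= r i Term: Term is at the end, add FOLLOW(Args) = { $ }.
In Term ::= Term r: add FIRST(r) = { r }.
Union: FOLLOW(Term) = { $, r }.

{ $, r }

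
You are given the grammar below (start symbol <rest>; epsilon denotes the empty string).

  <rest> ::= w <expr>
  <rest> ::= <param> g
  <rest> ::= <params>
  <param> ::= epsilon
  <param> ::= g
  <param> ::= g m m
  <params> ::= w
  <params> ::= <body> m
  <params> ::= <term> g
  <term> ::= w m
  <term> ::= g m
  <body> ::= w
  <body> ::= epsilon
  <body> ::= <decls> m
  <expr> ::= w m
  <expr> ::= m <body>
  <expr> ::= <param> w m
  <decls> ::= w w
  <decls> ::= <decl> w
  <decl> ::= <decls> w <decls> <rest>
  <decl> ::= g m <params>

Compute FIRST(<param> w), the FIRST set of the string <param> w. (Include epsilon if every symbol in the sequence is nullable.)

Add FIRST(<param>)\{epsilon} = { g }; <param> is nullable, continue.
w is a terminal; add {w} and stop.

{ g, w }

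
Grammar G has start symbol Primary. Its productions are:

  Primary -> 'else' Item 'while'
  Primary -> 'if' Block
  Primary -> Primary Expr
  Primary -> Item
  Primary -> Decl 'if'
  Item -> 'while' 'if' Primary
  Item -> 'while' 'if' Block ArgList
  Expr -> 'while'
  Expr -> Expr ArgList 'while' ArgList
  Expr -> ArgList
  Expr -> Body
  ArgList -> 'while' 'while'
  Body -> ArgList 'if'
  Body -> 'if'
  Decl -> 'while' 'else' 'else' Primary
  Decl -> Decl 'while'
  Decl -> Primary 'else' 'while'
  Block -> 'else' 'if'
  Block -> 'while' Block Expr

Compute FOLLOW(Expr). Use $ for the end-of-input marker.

In Primary -> Primary Expr: Expr is at the end, add FOLLOW(Primary) = { $, 'else', 'if', 'while' }.
In Expr -> Expr ArgList 'while' ArgList: add FIRST(ArgList 'while' ArgList) = { 'while' }.
In Block -> 'while' Block Expr: Expr is at the end, add FOLLOW(Block) = { $, 'else', 'if', 'while' }.
Union: FOLLOW(Expr) = { $, 'else', 'if', 'while' }.

{ $, 'else', 'if', 'while' }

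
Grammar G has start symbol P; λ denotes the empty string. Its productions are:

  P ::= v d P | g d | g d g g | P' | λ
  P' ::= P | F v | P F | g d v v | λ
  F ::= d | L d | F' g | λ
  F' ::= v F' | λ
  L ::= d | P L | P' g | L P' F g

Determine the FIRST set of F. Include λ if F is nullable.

F ::= d contributes {d}.
From F ::= L d: add FIRST(L) = { d, g, v }.
From F ::= F' g: F' nullable, take FIRST(F') ∪ {g} = { g, v }.
F ::= λ contributes λ.
Union: FIRST(F) = { d, g, v, λ }.

{ d, g, v, λ }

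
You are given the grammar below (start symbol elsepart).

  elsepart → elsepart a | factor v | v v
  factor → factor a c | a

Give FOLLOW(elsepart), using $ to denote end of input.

elsepart is the start symbol, so $ ∈ FOLLOW(elsepart).
In elsepart → elsepart a: add FIRST(a) = { a }.
Union: FOLLOW(elsepart) = { $, a }.

{ $, a }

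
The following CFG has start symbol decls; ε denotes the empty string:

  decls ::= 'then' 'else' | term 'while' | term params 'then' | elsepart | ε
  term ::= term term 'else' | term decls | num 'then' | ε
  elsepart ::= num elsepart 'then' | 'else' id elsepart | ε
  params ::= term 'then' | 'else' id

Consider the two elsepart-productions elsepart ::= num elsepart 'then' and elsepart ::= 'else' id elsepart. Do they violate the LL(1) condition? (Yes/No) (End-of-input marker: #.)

No

FIRST(num elsepart 'then') = { num } and FIRST('else' id elsepart) = { 'else' }.
The FIRST sets are disjoint and neither alternative is nullable — no conflict.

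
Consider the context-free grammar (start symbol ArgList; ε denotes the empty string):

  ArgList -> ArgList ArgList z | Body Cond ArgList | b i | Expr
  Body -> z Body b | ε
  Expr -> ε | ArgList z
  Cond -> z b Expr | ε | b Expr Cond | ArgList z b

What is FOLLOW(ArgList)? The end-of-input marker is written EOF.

ArgList is the start symbol, so EOF ∈ FOLLOW(ArgList).
In ArgList -> ArgList ArgList z: add FIRST(ArgList z) = { b, z }.
In ArgList -> ArgList ArgList z: add FIRST(z) = { z }.
In ArgList -> Body Cond ArgList: ArgList is at the end, add FOLLOW(ArgList) = { EOF, b, z }.
In Expr -> ArgList z: add FIRST(z) = { z }.
In Cond -> ArgList z b: add FIRST(z b) = { z }.
Union: FOLLOW(ArgList) = { EOF, b, z }.

{ EOF, b, z }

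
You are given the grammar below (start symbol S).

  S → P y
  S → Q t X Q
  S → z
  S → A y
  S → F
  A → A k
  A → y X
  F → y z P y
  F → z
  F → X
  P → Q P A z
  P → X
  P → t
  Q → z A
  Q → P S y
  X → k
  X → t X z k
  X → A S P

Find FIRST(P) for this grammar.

{ k, t, y, z }

From P → Q P A z: add FIRST(Q) = { k, t, y, z }.
From P → X: add FIRST(X) = { k, t, y }.
P → t contributes {t}.
Union: FIRST(P) = { k, t, y, z }.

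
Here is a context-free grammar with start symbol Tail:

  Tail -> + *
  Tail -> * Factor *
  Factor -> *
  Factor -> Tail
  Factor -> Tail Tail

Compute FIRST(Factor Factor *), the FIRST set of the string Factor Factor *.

Add FIRST(Factor) = { *, + }; Factor is not nullable, stop.

{ *, + }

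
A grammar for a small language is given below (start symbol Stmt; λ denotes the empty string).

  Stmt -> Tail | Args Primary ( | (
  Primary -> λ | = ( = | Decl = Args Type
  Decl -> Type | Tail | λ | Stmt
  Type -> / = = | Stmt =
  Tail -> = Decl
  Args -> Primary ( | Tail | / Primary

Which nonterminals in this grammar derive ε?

{ Decl, Primary }

Directly nullable (have an λ-production): Primary, Decl.
No other nonterminal has a production whose RHS symbols are all nullable.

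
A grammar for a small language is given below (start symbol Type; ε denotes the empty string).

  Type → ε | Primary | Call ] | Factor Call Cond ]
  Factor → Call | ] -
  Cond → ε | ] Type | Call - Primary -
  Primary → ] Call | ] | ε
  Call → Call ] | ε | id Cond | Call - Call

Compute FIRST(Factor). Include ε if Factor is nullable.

From Factor → Call: add FIRST(Call) = { -, ], id, ε } (including ε since Call is nullable).
Factor → ] - contributes {]}.
Union: FIRST(Factor) = { -, ], id, ε }.

{ -, ], id, ε }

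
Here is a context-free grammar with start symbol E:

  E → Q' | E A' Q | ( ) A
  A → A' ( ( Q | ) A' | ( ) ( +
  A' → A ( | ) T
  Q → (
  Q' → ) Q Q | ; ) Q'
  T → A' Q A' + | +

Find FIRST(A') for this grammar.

From A' → A (: add FIRST(A) = { (, ) }.
A' → ) T contributes {)}.
Union: FIRST(A') = { (, ) }.

{ (, ) }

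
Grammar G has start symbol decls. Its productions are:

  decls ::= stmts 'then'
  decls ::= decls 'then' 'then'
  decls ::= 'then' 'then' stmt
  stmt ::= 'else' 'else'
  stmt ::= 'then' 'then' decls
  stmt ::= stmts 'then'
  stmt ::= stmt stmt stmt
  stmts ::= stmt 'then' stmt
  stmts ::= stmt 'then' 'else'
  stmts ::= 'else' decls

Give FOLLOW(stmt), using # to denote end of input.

{ #, 'else', 'then' }

In decls ::= 'then' 'then' stmt: stmt is at the end, add FOLLOW(decls) = { #, 'else', 'then' }.
In stmt ::= stmt stmt stmt: add FIRST(stmt stmt) = { 'else', 'then' }.
In stmt ::= stmt stmt stmt: add FIRST(stmt) = { 'else', 'then' }.
In stmt ::= stmt stmt stmt: stmt is at the end, add FOLLOW(stmt) = { #, 'else', 'then' }.
In stmts ::= stmt 'then' stmt: add FIRST('then' stmt) = { 'then' }.
In stmts ::= stmt 'then' stmt: stmt is at the end, add FOLLOW(stmts) = { 'then' }.
In stmts ::= stmt 'then' 'else': add FIRST('then' 'else') = { 'then' }.
Union: FOLLOW(stmt) = { #, 'else', 'then' }.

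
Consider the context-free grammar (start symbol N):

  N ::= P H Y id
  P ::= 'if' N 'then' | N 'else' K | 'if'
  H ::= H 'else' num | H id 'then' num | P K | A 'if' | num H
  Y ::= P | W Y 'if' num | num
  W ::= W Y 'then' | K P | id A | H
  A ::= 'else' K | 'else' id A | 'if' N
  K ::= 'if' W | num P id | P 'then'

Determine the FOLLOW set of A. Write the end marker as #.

{ 'else', 'if', 'then', id, num }

In H ::= A 'if': add FIRST('if') = { 'if' }.
In W ::= id A: A is at the end, add FOLLOW(W) = { 'else', 'if', 'then', id, num }.
In A ::= 'else' id A: A is at the end, add FOLLOW(A) = { 'else', 'if', 'then', id, num }.
Union: FOLLOW(A) = { 'else', 'if', 'then', id, num }.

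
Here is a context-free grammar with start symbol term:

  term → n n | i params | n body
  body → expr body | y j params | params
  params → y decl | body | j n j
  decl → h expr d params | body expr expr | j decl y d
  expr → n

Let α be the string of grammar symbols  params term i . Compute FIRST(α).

{ j, n, y }

Add FIRST(params) = { j, n, y }; params is not nullable, stop.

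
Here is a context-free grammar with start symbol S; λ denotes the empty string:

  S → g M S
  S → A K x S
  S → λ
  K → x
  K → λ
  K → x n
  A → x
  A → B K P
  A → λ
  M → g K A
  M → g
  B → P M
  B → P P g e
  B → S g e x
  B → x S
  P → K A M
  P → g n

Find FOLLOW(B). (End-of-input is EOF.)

{ g, x }

In A → B K P: add FIRST(K P) = { g, x }.
Union: FOLLOW(B) = { g, x }.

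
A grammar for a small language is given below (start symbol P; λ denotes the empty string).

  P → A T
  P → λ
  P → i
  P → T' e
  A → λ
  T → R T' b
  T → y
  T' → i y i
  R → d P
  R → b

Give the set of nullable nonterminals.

Directly nullable (have an λ-production): P, A.
No other nonterminal has a production whose RHS symbols are all nullable.

{ A, P }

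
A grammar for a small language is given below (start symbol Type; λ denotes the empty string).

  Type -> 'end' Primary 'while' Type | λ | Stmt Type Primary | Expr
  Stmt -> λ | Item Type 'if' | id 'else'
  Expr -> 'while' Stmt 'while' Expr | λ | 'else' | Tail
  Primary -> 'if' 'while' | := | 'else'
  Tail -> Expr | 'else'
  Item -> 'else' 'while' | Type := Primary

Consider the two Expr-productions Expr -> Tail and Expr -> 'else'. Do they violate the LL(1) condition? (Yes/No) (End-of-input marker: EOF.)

Yes

FIRST(Tail) = { 'else', 'while', λ } and FIRST('else') = { 'else' }.
Both contain 'else', so the two alternatives are not disjoint — LL(1) conflict.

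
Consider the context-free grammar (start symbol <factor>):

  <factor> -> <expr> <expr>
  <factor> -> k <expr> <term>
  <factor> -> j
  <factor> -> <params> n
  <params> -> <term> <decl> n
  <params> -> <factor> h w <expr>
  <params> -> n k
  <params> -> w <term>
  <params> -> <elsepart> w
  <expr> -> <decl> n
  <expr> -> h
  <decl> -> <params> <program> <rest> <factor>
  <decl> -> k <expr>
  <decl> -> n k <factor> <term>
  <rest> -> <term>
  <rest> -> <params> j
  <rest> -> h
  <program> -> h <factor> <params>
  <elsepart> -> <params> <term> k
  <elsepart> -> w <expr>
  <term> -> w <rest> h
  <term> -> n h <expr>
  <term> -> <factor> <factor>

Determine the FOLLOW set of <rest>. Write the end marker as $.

In <decl> -> <params> <program> <rest> <factor>: add FIRST(<factor>) = { h, j, k, n, w }.
In <term> -> w <rest> h: add FIRST(h) = { h }.
Union: FOLLOW(<rest>) = { h, j, k, n, w }.

{ h, j, k, n, w }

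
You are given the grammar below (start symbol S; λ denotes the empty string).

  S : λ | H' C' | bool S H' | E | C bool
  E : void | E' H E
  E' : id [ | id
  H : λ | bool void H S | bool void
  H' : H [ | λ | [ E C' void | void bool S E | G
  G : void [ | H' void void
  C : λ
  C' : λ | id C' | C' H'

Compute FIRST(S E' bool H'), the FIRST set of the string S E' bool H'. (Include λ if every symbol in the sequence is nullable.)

{ [, bool, id, void }

Add FIRST(S)\{λ} = { [, bool, id, void }; S is nullable, continue.
Add FIRST(E') = { id }; E' is not nullable, stop.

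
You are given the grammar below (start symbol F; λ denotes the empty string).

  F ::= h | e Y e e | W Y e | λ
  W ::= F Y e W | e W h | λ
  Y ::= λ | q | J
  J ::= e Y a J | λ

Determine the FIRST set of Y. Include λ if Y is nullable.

Y ::= λ contributes λ.
Y ::= q contributes {q}.
From Y ::= J: add FIRST(J) = { e, λ } (including λ since J is nullable).
Union: FIRST(Y) = { e, q, λ }.

{ e, q, λ }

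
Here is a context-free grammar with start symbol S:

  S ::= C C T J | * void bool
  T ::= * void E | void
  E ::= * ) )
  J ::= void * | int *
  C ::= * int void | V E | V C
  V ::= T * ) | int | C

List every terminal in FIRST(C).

{ *, int, void }

C ::= * int void contributes {*}.
From C ::= V E: add FIRST(V) = { *, int, void }.
From C ::= V C: add FIRST(V) = { *, int, void }.
Union: FIRST(C) = { *, int, void }.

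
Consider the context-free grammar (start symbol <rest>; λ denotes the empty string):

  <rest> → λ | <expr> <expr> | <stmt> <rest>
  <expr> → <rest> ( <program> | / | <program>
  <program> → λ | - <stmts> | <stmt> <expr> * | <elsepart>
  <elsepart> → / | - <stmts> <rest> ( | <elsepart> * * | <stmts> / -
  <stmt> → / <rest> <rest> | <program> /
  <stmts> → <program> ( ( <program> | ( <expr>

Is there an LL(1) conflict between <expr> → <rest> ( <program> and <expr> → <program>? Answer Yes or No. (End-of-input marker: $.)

FIRST(<rest> ( <program>) = { (, -, / } and FIRST(<program>) = { (, -, /, λ }.
Both contain (, so the two alternatives are not disjoint — LL(1) conflict.

Yes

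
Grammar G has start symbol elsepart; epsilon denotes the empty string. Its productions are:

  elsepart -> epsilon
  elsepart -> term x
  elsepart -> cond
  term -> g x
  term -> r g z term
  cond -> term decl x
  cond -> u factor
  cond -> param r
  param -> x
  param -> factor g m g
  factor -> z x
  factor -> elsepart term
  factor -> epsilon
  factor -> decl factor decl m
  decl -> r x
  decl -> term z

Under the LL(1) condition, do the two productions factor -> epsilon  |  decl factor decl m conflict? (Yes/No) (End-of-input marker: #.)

FIRST(epsilon) = { epsilon } and FIRST(decl factor decl m) = { g, r }.
The first alternative is nullable and FOLLOW(factor) = { #, g, r } shares g with FIRST of the second — conflict.

Yes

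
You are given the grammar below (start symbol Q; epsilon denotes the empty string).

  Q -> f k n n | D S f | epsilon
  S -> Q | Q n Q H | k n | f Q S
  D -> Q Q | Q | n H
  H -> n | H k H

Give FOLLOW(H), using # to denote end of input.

{ f, k, n }

In S -> Q n Q H: H is at the end, add FOLLOW(S) = { f }.
In D -> n H: H is at the end, add FOLLOW(D) = { f, k, n }.
In H -> H k H: add FIRST(k H) = { k }.
In H -> H k H: H is at the end, add FOLLOW(H) = { f, k, n }.
Union: FOLLOW(H) = { f, k, n }.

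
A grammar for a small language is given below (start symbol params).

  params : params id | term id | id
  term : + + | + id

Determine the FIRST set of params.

{ +, id }

From params : params id: add FIRST(params) = { +, id }.
From params : term id: add FIRST(term) = { + }.
params : id contributes {id}.
Union: FIRST(params) = { +, id }.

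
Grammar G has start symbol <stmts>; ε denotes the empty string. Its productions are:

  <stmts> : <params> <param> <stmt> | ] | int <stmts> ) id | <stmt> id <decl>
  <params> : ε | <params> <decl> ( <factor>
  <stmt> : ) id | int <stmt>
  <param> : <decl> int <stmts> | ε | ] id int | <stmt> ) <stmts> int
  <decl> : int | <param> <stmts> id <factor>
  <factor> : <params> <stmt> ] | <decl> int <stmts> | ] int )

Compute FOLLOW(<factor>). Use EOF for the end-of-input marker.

In <params> : <params> <decl> ( <factor>: <factor> is at the end, add FOLLOW(<params>) = { ), ], int }.
In <decl> : <param> <stmts> id <factor>: <factor> is at the end, add FOLLOW(<decl>) = { EOF, (, ), ], id, int }.
Union: FOLLOW(<factor>) = { EOF, (, ), ], id, int }.

{ EOF, (, ), ], id, int }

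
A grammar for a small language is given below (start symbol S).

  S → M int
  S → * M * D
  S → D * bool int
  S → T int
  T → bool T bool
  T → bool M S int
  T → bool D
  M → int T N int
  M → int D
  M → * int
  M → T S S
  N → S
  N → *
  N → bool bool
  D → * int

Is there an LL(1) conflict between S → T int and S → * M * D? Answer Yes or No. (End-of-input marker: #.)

No

FIRST(T int) = { bool } and FIRST(* M * D) = { * }.
The FIRST sets are disjoint and neither alternative is nullable — no conflict.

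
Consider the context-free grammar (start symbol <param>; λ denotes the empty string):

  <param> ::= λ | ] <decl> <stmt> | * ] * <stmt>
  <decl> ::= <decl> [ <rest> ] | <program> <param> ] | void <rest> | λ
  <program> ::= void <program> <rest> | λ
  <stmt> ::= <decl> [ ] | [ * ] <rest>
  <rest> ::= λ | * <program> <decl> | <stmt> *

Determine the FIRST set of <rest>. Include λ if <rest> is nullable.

{ *, [, ], void, λ }

<rest> ::= λ contributes λ.
<rest> ::= * <program> <decl> contributes {*}.
From <rest> ::= <stmt> *: add FIRST(<stmt>) = { *, [, ], void }.
Union: FIRST(<rest>) = { *, [, ], void, λ }.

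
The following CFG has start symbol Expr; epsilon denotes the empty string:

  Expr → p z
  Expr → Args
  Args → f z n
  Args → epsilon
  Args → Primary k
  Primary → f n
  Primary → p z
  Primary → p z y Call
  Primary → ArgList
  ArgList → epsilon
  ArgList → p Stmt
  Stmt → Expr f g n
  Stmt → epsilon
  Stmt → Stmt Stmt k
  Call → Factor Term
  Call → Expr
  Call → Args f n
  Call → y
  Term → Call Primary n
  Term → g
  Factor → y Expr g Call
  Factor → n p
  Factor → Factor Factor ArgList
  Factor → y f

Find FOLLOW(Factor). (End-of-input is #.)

{ f, g, k, n, p, y }

In Call → Factor Term: add FIRST(Term) = { f, g, k, n, p, y }.
In Factor → Factor Factor ArgList: add FIRST(Factor ArgList) = { n, y }.
In Factor → Factor Factor ArgList: add FIRST(ArgList)\{epsilon} = { p }.
  Since ArgList is nullable, also add FOLLOW(Factor) = { f, g, k, n, p, y }.
Union: FOLLOW(Factor) = { f, g, k, n, p, y }.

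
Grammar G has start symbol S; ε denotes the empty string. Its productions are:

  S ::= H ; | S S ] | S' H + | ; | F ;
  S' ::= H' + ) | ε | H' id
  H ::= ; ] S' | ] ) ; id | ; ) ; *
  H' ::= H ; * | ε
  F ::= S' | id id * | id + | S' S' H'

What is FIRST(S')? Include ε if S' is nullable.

{ +, ;, ], id, ε }

From S' ::= H' + ): H' nullable, take FIRST(H') ∪ {+} = { +, ;, ] }.
S' ::= ε contributes ε.
From S' ::= H' id: H' nullable, take FIRST(H') ∪ {id} = { ;, ], id }.
Union: FIRST(S') = { +, ;, ], id, ε }.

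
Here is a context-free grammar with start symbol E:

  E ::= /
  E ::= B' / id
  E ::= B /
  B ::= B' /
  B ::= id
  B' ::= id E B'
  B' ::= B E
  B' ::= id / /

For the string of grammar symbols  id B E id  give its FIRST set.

id is a terminal; add {id} and stop.

{ id }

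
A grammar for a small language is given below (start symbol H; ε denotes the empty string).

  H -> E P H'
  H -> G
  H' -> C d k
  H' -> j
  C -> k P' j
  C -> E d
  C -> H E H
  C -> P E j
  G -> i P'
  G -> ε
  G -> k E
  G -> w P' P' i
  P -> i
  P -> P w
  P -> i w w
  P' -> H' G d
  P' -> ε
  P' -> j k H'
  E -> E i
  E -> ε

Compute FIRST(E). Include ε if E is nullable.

{ i, ε }

From E -> E i: E nullable, take FIRST(E) ∪ {i} = { i }.
E -> ε contributes ε.
Union: FIRST(E) = { i, ε }.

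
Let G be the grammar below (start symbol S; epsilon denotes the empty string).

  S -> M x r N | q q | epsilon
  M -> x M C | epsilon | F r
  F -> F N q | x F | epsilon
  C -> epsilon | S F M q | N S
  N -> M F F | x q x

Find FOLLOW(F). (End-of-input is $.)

In M -> F r: add FIRST(r) = { r }.
In F -> F N q: add FIRST(N q) = { q, r, x }.
In F -> x F: F is at the end, add FOLLOW(F) = { $, q, r, x }.
In C -> S F M q: add FIRST(M q) = { q, r, x }.
In N -> M F F: add FIRST(F)\{epsilon} = { q, r, x }.
  Since F is nullable, also add FOLLOW(N) = { $, q, r, x }.
In N -> M F F: F is at the end, add FOLLOW(N) = { $, q, r, x }.
Union: FOLLOW(F) = { $, q, r, x }.

{ $, q, r, x }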